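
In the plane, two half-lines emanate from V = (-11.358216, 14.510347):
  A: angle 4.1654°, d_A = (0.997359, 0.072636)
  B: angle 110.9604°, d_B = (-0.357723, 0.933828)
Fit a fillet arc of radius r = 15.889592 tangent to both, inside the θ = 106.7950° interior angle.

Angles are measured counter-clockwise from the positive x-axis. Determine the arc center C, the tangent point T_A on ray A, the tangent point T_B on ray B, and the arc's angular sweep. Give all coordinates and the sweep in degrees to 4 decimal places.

center=(-0.7418,31.2152) T_A=(0.4123,15.3676) T_B=(-15.5800,25.5311) sweep=73.2050

bisector direction at 57.5629° = (0.536373,0.843981)
center distance |VC| = r/sin(θ/2) = 15.889592/sin(53.3975°) = 19.792926
C = V + |VC|·bis = (-0.7418,31.2152)
T_A = V + ((C−V)·d_A)·d_A = V + 11.8017·d_A = (0.4123,15.3676)
T_B = V + ((C−V)·d_B)·d_B = V + 11.8017·d_B = (-15.5800,25.5311)
sweep = 180° − θ = 73.2050°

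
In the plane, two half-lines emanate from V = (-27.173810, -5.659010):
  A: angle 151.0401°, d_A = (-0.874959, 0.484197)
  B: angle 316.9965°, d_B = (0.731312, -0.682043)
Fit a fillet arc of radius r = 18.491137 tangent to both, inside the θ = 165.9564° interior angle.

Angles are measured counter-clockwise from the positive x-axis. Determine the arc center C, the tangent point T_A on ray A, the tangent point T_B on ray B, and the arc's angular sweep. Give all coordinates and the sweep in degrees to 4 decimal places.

center=(-38.1199,-20.7352) T_A=(-29.1666,-4.5562) T_B=(-25.5082,-7.2124) sweep=14.0436

bisector direction at 234.0183° = (-0.587527,-0.809205)
center distance |VC| = r/sin(θ/2) = 18.491137/sin(82.9782°) = 18.630874
C = V + |VC|·bis = (-38.1199,-20.7352)
T_A = V + ((C−V)·d_A)·d_A = V + 2.2776·d_A = (-29.1666,-4.5562)
T_B = V + ((C−V)·d_B)·d_B = V + 2.2776·d_B = (-25.5082,-7.2124)
sweep = 180° − θ = 14.0436°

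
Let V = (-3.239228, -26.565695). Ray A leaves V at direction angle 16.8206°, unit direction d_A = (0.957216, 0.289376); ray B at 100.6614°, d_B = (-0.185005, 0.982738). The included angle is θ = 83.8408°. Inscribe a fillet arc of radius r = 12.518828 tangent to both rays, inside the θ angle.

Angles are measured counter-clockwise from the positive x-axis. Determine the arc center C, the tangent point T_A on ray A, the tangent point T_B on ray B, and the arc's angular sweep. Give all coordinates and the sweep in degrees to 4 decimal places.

center=(6.4841,-10.5479) T_A=(10.1067,-22.5311) T_B=(-5.8186,-12.8639) sweep=96.1592

bisector direction at 58.7410° = (0.518908,0.854830)
center distance |VC| = r/sin(θ/2) = 12.518828/sin(41.9204°) = 18.738025
C = V + |VC|·bis = (6.4841,-10.5479)
T_A = V + ((C−V)·d_A)·d_A = V + 13.9425·d_A = (10.1067,-22.5311)
T_B = V + ((C−V)·d_B)·d_B = V + 13.9425·d_B = (-5.8186,-12.8639)
sweep = 180° − θ = 96.1592°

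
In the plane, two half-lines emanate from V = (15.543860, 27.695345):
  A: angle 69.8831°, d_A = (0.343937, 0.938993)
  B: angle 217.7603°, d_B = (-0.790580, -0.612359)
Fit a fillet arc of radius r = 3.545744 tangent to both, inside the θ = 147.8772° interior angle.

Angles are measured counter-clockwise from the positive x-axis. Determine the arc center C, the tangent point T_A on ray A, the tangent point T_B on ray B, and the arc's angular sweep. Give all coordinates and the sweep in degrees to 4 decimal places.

center=(12.5655,29.8734) T_A=(15.8950,28.6539) T_B=(14.7368,27.0702) sweep=32.1228

bisector direction at 143.8217° = (-0.807184,0.590300)
center distance |VC| = r/sin(θ/2) = 3.545744/sin(73.9386°) = 3.689771
C = V + |VC|·bis = (12.5655,29.8734)
T_A = V + ((C−V)·d_A)·d_A = V + 1.0208·d_A = (15.8950,28.6539)
T_B = V + ((C−V)·d_B)·d_B = V + 1.0208·d_B = (14.7368,27.0702)
sweep = 180° − θ = 32.1228°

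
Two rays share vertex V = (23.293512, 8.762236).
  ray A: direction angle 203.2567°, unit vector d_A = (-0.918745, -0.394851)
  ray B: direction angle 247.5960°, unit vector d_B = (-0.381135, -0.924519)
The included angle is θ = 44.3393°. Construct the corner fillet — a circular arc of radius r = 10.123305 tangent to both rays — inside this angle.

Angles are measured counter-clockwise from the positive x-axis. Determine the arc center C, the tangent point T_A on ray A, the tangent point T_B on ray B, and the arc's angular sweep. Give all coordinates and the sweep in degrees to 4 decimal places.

center=(4.4654,-10.3482) T_A=(0.4682,-1.0475) T_B=(13.8246,-14.2065) sweep=135.6607

bisector direction at 225.4264° = (-0.701826,-0.712349)
center distance |VC| = r/sin(θ/2) = 10.123305/sin(22.1697°) = 26.827341
C = V + |VC|·bis = (4.4654,-10.3482)
T_A = V + ((C−V)·d_A)·d_A = V + 24.8440·d_A = (0.4682,-1.0475)
T_B = V + ((C−V)·d_B)·d_B = V + 24.8440·d_B = (13.8246,-14.2065)
sweep = 180° − θ = 135.6607°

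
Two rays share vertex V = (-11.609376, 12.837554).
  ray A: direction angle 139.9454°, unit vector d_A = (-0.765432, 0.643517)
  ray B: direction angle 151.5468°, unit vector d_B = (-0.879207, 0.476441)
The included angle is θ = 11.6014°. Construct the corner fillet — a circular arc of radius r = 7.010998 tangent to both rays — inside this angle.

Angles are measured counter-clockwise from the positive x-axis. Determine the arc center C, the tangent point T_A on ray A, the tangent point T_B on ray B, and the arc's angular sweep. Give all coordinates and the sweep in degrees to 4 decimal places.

center=(-68.9463,51.8826) T_A=(-64.4346,57.2490) T_B=(-72.2866,45.7184) sweep=168.3986

bisector direction at 145.7461° = (-0.826551,0.562861)
center distance |VC| = r/sin(θ/2) = 7.010998/sin(5.8007°) = 69.368808
C = V + |VC|·bis = (-68.9463,51.8826)
T_A = V + ((C−V)·d_A)·d_A = V + 69.0136·d_A = (-64.4346,57.2490)
T_B = V + ((C−V)·d_B)·d_B = V + 69.0136·d_B = (-72.2866,45.7184)
sweep = 180° − θ = 168.3986°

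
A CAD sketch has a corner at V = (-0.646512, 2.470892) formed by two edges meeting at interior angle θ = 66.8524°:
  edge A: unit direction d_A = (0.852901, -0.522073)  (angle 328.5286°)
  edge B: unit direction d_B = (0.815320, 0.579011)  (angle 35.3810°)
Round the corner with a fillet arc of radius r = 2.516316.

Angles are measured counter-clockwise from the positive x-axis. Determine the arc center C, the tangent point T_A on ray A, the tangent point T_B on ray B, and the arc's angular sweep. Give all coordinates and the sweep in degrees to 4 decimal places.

bisector direction at 1.9548° = (0.999418,0.034111)
center distance |VC| = r/sin(θ/2) = 2.516316/sin(33.4262°) = 4.567957
C = V + |VC|·bis = (3.9188,2.6267)
T_A = V + ((C−V)·d_A)·d_A = V + 3.8124·d_A = (2.6051,0.4805)
T_B = V + ((C−V)·d_B)·d_B = V + 3.8124·d_B = (2.4618,4.6783)
sweep = 180° − θ = 113.1476°

center=(3.9188,2.6267) T_A=(2.6051,0.4805) T_B=(2.4618,4.6783) sweep=113.1476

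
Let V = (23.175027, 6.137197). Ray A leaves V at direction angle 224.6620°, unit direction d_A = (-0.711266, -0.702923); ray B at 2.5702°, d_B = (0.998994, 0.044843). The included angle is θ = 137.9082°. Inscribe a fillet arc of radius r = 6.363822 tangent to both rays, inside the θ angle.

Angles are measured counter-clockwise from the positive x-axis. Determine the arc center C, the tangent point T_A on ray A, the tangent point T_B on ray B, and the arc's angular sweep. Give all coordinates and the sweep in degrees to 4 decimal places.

bisector direction at 293.6161° = (0.400607,-0.916250)
center distance |VC| = r/sin(θ/2) = 6.363822/sin(68.9541°) = 6.818675
C = V + |VC|·bis = (25.9066,-0.1104)
T_A = V + ((C−V)·d_A)·d_A = V + 2.4487·d_A = (21.4334,4.4160)
T_B = V + ((C−V)·d_B)·d_B = V + 2.4487·d_B = (25.6213,6.2470)
sweep = 180° − θ = 42.0918°

center=(25.9066,-0.1104) T_A=(21.4334,4.4160) T_B=(25.6213,6.2470) sweep=42.0918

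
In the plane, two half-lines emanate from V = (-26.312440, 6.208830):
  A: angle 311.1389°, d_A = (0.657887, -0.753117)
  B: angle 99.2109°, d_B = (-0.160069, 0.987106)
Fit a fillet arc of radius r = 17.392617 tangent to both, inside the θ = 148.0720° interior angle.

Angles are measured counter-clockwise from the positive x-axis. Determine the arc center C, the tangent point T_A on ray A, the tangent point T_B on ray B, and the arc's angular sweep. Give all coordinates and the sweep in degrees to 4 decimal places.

center=(-9.9405,13.9041) T_A=(-23.0392,2.4618) T_B=(-27.1089,11.1201) sweep=31.9280

bisector direction at 25.1749° = (0.905013,0.425383)
center distance |VC| = r/sin(θ/2) = 17.392617/sin(74.0360°) = 18.090274
C = V + |VC|·bis = (-9.9405,13.9041)
T_A = V + ((C−V)·d_A)·d_A = V + 4.9754·d_A = (-23.0392,2.4618)
T_B = V + ((C−V)·d_B)·d_B = V + 4.9754·d_B = (-27.1089,11.1201)
sweep = 180° − θ = 31.9280°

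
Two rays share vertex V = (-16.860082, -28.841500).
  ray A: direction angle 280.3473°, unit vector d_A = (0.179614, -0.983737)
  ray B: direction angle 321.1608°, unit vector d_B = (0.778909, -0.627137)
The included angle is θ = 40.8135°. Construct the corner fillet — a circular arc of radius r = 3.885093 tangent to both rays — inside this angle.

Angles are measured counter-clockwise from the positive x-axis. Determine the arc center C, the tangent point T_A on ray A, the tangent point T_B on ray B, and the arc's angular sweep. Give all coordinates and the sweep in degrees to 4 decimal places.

bisector direction at 300.7541° = (0.511354,-0.859370)
center distance |VC| = r/sin(θ/2) = 3.885093/sin(20.4067°) = 11.142209
C = V + |VC|·bis = (-11.1625,-38.4168)
T_A = V + ((C−V)·d_A)·d_A = V + 10.4429·d_A = (-14.9844,-39.1146)
T_B = V + ((C−V)·d_B)·d_B = V + 10.4429·d_B = (-8.7260,-35.3906)
sweep = 180° − θ = 139.1865°

center=(-11.1625,-38.4168) T_A=(-14.9844,-39.1146) T_B=(-8.7260,-35.3906) sweep=139.1865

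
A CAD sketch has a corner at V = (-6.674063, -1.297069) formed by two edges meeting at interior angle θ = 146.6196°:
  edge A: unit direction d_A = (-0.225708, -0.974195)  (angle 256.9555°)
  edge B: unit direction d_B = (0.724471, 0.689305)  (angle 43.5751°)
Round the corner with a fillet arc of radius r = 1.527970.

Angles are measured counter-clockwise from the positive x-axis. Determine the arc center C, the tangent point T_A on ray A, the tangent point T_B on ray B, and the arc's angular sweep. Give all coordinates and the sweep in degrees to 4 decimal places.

bisector direction at 330.2653° = (0.868331,-0.495985)
center distance |VC| = r/sin(θ/2) = 1.527970/sin(73.3098°) = 1.595172
C = V + |VC|·bis = (-5.2889,-2.0882)
T_A = V + ((C−V)·d_A)·d_A = V + 0.4581·d_A = (-6.7775,-1.7434)
T_B = V + ((C−V)·d_B)·d_B = V + 0.4581·d_B = (-6.3422,-0.9813)
sweep = 180° − θ = 33.3804°

center=(-5.2889,-2.0882) T_A=(-6.7775,-1.7434) T_B=(-6.3422,-0.9813) sweep=33.3804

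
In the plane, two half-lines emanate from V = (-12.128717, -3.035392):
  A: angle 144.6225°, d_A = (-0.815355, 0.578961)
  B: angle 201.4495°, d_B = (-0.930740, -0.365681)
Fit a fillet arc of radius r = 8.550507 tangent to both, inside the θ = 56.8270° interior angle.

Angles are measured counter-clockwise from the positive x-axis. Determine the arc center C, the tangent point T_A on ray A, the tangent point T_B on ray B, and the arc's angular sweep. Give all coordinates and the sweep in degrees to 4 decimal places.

bisector direction at 173.0360° = (-0.992623,0.121246)
center distance |VC| = r/sin(θ/2) = 8.550507/sin(28.4135°) = 17.969613
C = V + |VC|·bis = (-29.9658,-0.8567)
T_A = V + ((C−V)·d_A)·d_A = V + 15.8049·d_A = (-25.0153,6.1150)
T_B = V + ((C−V)·d_B)·d_B = V + 15.8049·d_B = (-26.8390,-8.8150)
sweep = 180° − θ = 123.1730°

center=(-29.9658,-0.8567) T_A=(-25.0153,6.1150) T_B=(-26.8390,-8.8150) sweep=123.1730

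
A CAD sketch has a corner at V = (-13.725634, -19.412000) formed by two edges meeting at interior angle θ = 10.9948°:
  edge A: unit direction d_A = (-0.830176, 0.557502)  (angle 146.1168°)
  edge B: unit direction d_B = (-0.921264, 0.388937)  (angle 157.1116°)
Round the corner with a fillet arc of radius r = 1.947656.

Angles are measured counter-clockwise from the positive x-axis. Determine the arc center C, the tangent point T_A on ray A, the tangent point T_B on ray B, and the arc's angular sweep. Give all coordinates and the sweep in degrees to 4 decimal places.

center=(-31.6116,-9.7468) T_A=(-30.5257,-8.1299) T_B=(-32.3691,-11.5411) sweep=169.0052

bisector direction at 151.6142° = (-0.879766,0.475406)
center distance |VC| = r/sin(θ/2) = 1.947656/sin(5.4974°) = 20.330315
C = V + |VC|·bis = (-31.6116,-9.7468)
T_A = V + ((C−V)·d_A)·d_A = V + 20.2368·d_A = (-30.5257,-8.1299)
T_B = V + ((C−V)·d_B)·d_B = V + 20.2368·d_B = (-32.3691,-11.5411)
sweep = 180° − θ = 169.0052°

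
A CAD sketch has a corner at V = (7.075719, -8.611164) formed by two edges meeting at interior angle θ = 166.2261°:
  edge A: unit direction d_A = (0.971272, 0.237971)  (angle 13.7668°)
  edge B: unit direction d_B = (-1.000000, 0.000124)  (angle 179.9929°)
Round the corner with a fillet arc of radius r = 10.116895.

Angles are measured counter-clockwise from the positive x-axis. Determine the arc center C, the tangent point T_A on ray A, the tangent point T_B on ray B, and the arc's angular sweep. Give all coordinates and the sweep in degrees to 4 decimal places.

bisector direction at 96.8799° = (-0.119788,0.992800)
center distance |VC| = r/sin(θ/2) = 10.116895/sin(83.1131°) = 10.190422
C = V + |VC|·bis = (5.8550,1.5059)
T_A = V + ((C−V)·d_A)·d_A = V + 1.2219·d_A = (8.2626,-8.3204)
T_B = V + ((C−V)·d_B)·d_B = V + 1.2219·d_B = (5.8538,-8.6110)
sweep = 180° − θ = 13.7739°

center=(5.8550,1.5059) T_A=(8.2626,-8.3204) T_B=(5.8538,-8.6110) sweep=13.7739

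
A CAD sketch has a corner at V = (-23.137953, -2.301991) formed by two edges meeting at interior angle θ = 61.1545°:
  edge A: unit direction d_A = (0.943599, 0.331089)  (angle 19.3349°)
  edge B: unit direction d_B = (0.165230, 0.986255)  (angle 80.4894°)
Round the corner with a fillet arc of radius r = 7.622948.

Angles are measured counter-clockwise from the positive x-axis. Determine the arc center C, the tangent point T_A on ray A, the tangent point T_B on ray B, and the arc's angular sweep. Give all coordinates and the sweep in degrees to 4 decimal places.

bisector direction at 49.9122° = (0.643961,0.765058)
center distance |VC| = r/sin(θ/2) = 7.622948/sin(30.5772°) = 14.985166
C = V + |VC|·bis = (-13.4881,9.1625)
T_A = V + ((C−V)·d_A)·d_A = V + 12.9014·d_A = (-10.9642,1.9695)
T_B = V + ((C−V)·d_B)·d_B = V + 12.9014·d_B = (-21.0063,10.4221)
sweep = 180° − θ = 118.8455°

center=(-13.4881,9.1625) T_A=(-10.9642,1.9695) T_B=(-21.0063,10.4221) sweep=118.8455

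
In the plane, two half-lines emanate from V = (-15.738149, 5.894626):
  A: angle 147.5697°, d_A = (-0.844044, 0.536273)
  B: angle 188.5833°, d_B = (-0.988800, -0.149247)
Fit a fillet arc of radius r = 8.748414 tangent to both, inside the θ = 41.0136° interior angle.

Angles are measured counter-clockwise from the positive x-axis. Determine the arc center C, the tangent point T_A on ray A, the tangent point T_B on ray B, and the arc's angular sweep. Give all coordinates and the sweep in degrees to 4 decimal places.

center=(-40.1721,11.0541) T_A=(-35.4805,18.4382) T_B=(-38.8664,2.4037) sweep=138.9864

bisector direction at 168.0765° = (-0.978424,0.206606)
center distance |VC| = r/sin(θ/2) = 8.748414/sin(20.5068°) = 24.972740
C = V + |VC|·bis = (-40.1721,11.0541)
T_A = V + ((C−V)·d_A)·d_A = V + 23.3902·d_A = (-35.4805,18.4382)
T_B = V + ((C−V)·d_B)·d_B = V + 23.3902·d_B = (-38.8664,2.4037)
sweep = 180° − θ = 138.9864°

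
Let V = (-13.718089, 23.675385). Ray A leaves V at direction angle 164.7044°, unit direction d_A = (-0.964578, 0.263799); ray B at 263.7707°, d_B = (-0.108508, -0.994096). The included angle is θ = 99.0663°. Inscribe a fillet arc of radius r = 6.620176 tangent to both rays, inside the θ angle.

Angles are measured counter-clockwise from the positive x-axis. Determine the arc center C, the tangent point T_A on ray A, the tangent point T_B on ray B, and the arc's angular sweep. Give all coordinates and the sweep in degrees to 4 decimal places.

bisector direction at 214.2375° = (-0.826712,-0.562625)
center distance |VC| = r/sin(θ/2) = 6.620176/sin(49.5331°) = 8.701809
C = V + |VC|·bis = (-20.9120,18.7795)
T_A = V + ((C−V)·d_A)·d_A = V + 5.6475·d_A = (-19.1656,25.1652)
T_B = V + ((C−V)·d_B)·d_B = V + 5.6475·d_B = (-14.3309,18.0612)
sweep = 180° − θ = 80.9337°

center=(-20.9120,18.7795) T_A=(-19.1656,25.1652) T_B=(-14.3309,18.0612) sweep=80.9337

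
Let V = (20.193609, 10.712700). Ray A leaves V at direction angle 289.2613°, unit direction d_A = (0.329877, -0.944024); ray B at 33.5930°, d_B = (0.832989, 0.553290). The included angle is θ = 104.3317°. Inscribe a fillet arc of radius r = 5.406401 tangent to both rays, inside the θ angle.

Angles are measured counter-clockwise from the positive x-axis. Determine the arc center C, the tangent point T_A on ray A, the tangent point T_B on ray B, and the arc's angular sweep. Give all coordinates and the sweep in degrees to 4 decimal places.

bisector direction at 341.4271° = (0.947919,-0.318510)
center distance |VC| = r/sin(θ/2) = 5.406401/sin(52.1658°) = 6.845369
C = V + |VC|·bis = (26.6825,8.5324)
T_A = V + ((C−V)·d_A)·d_A = V + 4.1988·d_A = (21.5787,6.7489)
T_B = V + ((C−V)·d_B)·d_B = V + 4.1988·d_B = (23.6912,13.0359)
sweep = 180° − θ = 75.6683°

center=(26.6825,8.5324) T_A=(21.5787,6.7489) T_B=(23.6912,13.0359) sweep=75.6683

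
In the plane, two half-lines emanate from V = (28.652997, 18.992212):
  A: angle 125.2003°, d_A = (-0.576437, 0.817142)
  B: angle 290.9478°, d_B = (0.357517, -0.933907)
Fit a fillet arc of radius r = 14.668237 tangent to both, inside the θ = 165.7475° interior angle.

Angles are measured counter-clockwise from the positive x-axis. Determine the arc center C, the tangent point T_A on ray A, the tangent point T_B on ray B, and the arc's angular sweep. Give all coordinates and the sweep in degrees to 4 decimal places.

bisector direction at 208.0740° = (-0.882340,-0.470612)
center distance |VC| = r/sin(θ/2) = 14.668237/sin(82.8738°) = 14.782428
C = V + |VC|·bis = (15.6099,12.0354)
T_A = V + ((C−V)·d_A)·d_A = V + 1.8339·d_A = (27.5959,20.4907)
T_B = V + ((C−V)·d_B)·d_B = V + 1.8339·d_B = (29.3086,17.2796)
sweep = 180° − θ = 14.2525°

center=(15.6099,12.0354) T_A=(27.5959,20.4907) T_B=(29.3086,17.2796) sweep=14.2525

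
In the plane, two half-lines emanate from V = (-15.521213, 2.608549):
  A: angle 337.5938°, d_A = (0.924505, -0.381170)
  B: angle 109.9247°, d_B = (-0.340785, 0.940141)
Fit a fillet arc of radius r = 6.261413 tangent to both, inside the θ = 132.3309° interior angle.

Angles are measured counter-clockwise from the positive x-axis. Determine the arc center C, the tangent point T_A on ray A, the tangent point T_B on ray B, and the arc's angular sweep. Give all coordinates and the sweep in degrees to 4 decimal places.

bisector direction at 43.7592° = (0.722252,0.691630)
center distance |VC| = r/sin(θ/2) = 6.261413/sin(66.1655°) = 6.845198
C = V + |VC|·bis = (-10.5773,7.3429)
T_A = V + ((C−V)·d_A)·d_A = V + 2.7661·d_A = (-12.9639,1.5542)
T_B = V + ((C−V)·d_B)·d_B = V + 2.7661·d_B = (-16.4639,5.2091)
sweep = 180° − θ = 47.6691°

center=(-10.5773,7.3429) T_A=(-12.9639,1.5542) T_B=(-16.4639,5.2091) sweep=47.6691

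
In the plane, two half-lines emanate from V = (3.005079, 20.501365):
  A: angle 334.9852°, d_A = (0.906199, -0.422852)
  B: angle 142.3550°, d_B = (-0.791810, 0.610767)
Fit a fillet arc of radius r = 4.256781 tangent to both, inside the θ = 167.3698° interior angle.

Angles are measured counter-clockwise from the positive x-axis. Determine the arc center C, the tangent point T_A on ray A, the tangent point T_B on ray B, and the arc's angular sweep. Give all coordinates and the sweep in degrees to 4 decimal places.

bisector direction at 58.6701° = (0.519965,0.854188)
center distance |VC| = r/sin(θ/2) = 4.256781/sin(83.6849°) = 4.282769
C = V + |VC|·bis = (5.2320,24.1597)
T_A = V + ((C−V)·d_A)·d_A = V + 0.4711·d_A = (3.4320,20.3022)
T_B = V + ((C−V)·d_B)·d_B = V + 0.4711·d_B = (2.6321,20.7891)
sweep = 180° − θ = 12.6302°

center=(5.2320,24.1597) T_A=(3.4320,20.3022) T_B=(2.6321,20.7891) sweep=12.6302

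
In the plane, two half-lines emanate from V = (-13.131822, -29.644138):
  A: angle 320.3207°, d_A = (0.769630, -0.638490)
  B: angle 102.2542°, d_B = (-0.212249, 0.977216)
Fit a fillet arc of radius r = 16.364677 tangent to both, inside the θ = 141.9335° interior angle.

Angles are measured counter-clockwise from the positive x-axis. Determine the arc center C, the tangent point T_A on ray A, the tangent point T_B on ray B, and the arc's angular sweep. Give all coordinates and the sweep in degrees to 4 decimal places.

bisector direction at 31.2874° = (0.854573,0.519332)
center distance |VC| = r/sin(θ/2) = 16.364677/sin(70.9668°) = 17.311083
C = V + |VC|·bis = (1.6618,-20.6539)
T_A = V + ((C−V)·d_A)·d_A = V + 5.6454·d_A = (-8.7869,-33.2487)
T_B = V + ((C−V)·d_B)·d_B = V + 5.6454·d_B = (-14.3301,-24.1273)
sweep = 180° − θ = 38.0665°

center=(1.6618,-20.6539) T_A=(-8.7869,-33.2487) T_B=(-14.3301,-24.1273) sweep=38.0665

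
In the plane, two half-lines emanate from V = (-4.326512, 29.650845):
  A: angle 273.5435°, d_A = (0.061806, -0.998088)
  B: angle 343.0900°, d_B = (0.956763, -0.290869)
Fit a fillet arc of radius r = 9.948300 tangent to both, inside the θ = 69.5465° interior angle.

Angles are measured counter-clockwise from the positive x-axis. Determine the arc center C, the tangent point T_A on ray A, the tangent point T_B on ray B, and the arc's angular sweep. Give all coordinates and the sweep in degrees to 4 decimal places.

center=(6.4883,15.9651) T_A=(-3.4410,15.3502) T_B=(9.3820,25.4833) sweep=110.4535

bisector direction at 308.3167° = (0.620008,-0.784595)
center distance |VC| = r/sin(θ/2) = 9.948300/sin(34.7732°) = 17.443055
C = V + |VC|·bis = (6.4883,15.9651)
T_A = V + ((C−V)·d_A)·d_A = V + 14.3280·d_A = (-3.4410,15.3502)
T_B = V + ((C−V)·d_B)·d_B = V + 14.3280·d_B = (9.3820,25.4833)
sweep = 180° − θ = 110.4535°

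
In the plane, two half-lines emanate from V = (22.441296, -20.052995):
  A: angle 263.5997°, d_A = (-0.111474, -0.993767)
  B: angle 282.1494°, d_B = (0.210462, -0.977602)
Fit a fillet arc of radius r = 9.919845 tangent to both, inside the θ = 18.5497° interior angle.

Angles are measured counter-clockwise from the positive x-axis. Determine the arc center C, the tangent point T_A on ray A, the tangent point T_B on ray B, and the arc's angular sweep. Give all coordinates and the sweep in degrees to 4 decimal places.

center=(25.5279,-81.5243) T_A=(15.6699,-80.4185) T_B=(35.2256,-79.4365) sweep=161.4503

bisector direction at 272.8745° = (0.050149,-0.998742)
center distance |VC| = r/sin(θ/2) = 9.919845/sin(9.2749°) = 61.548716
C = V + |VC|·bis = (25.5279,-81.5243)
T_A = V + ((C−V)·d_A)·d_A = V + 60.7441·d_A = (15.6699,-80.4185)
T_B = V + ((C−V)·d_B)·d_B = V + 60.7441·d_B = (35.2256,-79.4365)
sweep = 180° − θ = 161.4503°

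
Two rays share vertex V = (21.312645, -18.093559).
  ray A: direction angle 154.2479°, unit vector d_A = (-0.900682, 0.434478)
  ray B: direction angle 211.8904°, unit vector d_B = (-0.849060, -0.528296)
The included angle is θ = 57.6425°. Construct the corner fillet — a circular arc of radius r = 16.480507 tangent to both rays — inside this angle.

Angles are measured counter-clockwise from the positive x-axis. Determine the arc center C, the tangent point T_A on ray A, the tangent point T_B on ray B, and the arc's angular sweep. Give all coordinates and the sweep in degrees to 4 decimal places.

bisector direction at 183.0691° = (-0.998566,-0.053541)
center distance |VC| = r/sin(θ/2) = 16.480507/sin(28.8212°) = 34.186345
C = V + |VC|·bis = (-12.8247,-19.9239)
T_A = V + ((C−V)·d_A)·d_A = V + 29.9516·d_A = (-5.6642,-5.0802)
T_B = V + ((C−V)·d_B)·d_B = V + 29.9516·d_B = (-4.1181,-33.9169)
sweep = 180° − θ = 122.3575°

center=(-12.8247,-19.9239) T_A=(-5.6642,-5.0802) T_B=(-4.1181,-33.9169) sweep=122.3575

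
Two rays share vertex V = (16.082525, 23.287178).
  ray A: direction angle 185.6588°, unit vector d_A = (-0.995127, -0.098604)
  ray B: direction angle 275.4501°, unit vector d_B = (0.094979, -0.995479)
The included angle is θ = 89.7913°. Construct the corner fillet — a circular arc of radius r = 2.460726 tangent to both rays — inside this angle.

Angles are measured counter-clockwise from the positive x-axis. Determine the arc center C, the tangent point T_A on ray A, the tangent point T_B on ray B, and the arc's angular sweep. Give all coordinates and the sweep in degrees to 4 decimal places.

bisector direction at 230.5545° = (-0.635345,-0.772229)
center distance |VC| = r/sin(θ/2) = 2.460726/sin(44.8957°) = 3.486347
C = V + |VC|·bis = (13.8675,20.5949)
T_A = V + ((C−V)·d_A)·d_A = V + 2.4697·d_A = (13.6249,23.0437)
T_B = V + ((C−V)·d_B)·d_B = V + 2.4697·d_B = (16.3171,20.8286)
sweep = 180° − θ = 90.2087°

center=(13.8675,20.5949) T_A=(13.6249,23.0437) T_B=(16.3171,20.8286) sweep=90.2087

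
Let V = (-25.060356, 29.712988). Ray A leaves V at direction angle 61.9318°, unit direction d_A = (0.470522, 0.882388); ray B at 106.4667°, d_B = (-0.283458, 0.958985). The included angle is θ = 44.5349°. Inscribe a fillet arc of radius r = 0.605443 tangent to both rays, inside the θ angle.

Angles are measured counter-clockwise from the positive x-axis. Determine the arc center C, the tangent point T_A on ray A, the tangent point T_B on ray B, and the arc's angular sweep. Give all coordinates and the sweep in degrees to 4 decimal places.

center=(-24.8989,31.3026) T_A=(-24.3646,31.0177) T_B=(-25.4795,31.1310) sweep=135.4651

bisector direction at 84.1993° = (0.101069,0.994879)
center distance |VC| = r/sin(θ/2) = 0.605443/sin(22.2675°) = 1.597768
C = V + |VC|·bis = (-24.8989,31.3026)
T_A = V + ((C−V)·d_A)·d_A = V + 1.4786·d_A = (-24.3646,31.0177)
T_B = V + ((C−V)·d_B)·d_B = V + 1.4786·d_B = (-25.4795,31.1310)
sweep = 180° − θ = 135.4651°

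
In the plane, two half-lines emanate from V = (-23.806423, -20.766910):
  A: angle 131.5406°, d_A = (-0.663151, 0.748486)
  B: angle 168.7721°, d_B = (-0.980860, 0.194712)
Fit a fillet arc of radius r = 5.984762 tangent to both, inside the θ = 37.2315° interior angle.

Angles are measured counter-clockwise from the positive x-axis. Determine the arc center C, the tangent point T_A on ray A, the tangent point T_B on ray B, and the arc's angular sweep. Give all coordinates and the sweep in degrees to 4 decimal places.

center=(-40.0683,-11.4372) T_A=(-35.5888,-7.4684) T_B=(-41.2336,-17.3074) sweep=142.7685

bisector direction at 150.1564° = (-0.867387,0.497635)
center distance |VC| = r/sin(θ/2) = 5.984762/sin(18.6157°) = 18.748090
C = V + |VC|·bis = (-40.0683,-11.4372)
T_A = V + ((C−V)·d_A)·d_A = V + 17.7672·d_A = (-35.5888,-7.4684)
T_B = V + ((C−V)·d_B)·d_B = V + 17.7672·d_B = (-41.2336,-17.3074)
sweep = 180° − θ = 142.7685°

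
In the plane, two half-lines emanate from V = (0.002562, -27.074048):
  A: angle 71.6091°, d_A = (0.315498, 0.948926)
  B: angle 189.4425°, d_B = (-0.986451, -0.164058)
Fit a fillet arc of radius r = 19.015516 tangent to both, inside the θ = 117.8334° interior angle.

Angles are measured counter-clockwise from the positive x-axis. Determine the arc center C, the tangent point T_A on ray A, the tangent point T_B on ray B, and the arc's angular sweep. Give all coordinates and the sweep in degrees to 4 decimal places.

bisector direction at 130.5258° = (-0.649790,0.760113)
center distance |VC| = r/sin(θ/2) = 19.015516/sin(58.9167°) = 22.203556
C = V + |VC|·bis = (-14.4251,-10.1968)
T_A = V + ((C−V)·d_A)·d_A = V + 11.4633·d_A = (3.6192,-16.1962)
T_B = V + ((C−V)·d_B)·d_B = V + 11.4633·d_B = (-11.3055,-28.9547)
sweep = 180° − θ = 62.1666°

center=(-14.4251,-10.1968) T_A=(3.6192,-16.1962) T_B=(-11.3055,-28.9547) sweep=62.1666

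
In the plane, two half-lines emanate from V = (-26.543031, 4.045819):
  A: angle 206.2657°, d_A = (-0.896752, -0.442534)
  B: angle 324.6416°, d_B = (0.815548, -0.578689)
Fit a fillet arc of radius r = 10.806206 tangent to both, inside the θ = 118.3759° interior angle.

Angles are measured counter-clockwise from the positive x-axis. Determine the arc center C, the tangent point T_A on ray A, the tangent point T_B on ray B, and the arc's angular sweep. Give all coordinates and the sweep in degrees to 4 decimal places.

bisector direction at 265.4536° = (-0.079266,-0.996854)
center distance |VC| = r/sin(θ/2) = 10.806206/sin(59.1880°) = 12.582149
C = V + |VC|·bis = (-27.5404,-8.4967)
T_A = V + ((C−V)·d_A)·d_A = V + 6.4449·d_A = (-32.3225,1.1937)
T_B = V + ((C−V)·d_B)·d_B = V + 6.4449·d_B = (-21.2869,0.3162)
sweep = 180° − θ = 61.6241°

center=(-27.5404,-8.4967) T_A=(-32.3225,1.1937) T_B=(-21.2869,0.3162) sweep=61.6241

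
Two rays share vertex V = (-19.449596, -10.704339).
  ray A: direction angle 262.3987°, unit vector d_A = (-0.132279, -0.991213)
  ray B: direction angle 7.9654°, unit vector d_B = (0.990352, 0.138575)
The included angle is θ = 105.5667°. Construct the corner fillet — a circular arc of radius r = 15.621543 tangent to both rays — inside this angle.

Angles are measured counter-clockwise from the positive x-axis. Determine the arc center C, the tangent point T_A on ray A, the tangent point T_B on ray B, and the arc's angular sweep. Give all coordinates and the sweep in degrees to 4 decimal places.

bisector direction at 315.1821° = (0.709350,-0.704856)
center distance |VC| = r/sin(θ/2) = 15.621543/sin(52.7833°) = 19.616326
C = V + |VC|·bis = (-5.5348,-24.5310)
T_A = V + ((C−V)·d_A)·d_A = V + 11.8646·d_A = (-21.0190,-22.4646)
T_B = V + ((C−V)·d_B)·d_B = V + 11.8646·d_B = (-7.6995,-9.0602)
sweep = 180° − θ = 74.4333°

center=(-5.5348,-24.5310) T_A=(-21.0190,-22.4646) T_B=(-7.6995,-9.0602) sweep=74.4333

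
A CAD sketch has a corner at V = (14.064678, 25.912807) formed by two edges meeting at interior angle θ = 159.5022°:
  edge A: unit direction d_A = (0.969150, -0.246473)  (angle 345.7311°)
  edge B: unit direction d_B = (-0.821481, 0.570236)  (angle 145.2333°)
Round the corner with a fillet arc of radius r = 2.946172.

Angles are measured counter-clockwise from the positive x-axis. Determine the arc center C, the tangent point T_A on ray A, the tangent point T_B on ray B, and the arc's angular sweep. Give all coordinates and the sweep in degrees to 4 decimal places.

center=(15.3071,28.6368) T_A=(14.5809,25.7815) T_B=(13.6271,26.2166) sweep=20.4978

bisector direction at 65.4822° = (0.414976,0.909832)
center distance |VC| = r/sin(θ/2) = 2.946172/sin(79.7511°) = 2.993943
C = V + |VC|·bis = (15.3071,28.6368)
T_A = V + ((C−V)·d_A)·d_A = V + 0.5327·d_A = (14.5809,25.7815)
T_B = V + ((C−V)·d_B)·d_B = V + 0.5327·d_B = (13.6271,26.2166)
sweep = 180° − θ = 20.4978°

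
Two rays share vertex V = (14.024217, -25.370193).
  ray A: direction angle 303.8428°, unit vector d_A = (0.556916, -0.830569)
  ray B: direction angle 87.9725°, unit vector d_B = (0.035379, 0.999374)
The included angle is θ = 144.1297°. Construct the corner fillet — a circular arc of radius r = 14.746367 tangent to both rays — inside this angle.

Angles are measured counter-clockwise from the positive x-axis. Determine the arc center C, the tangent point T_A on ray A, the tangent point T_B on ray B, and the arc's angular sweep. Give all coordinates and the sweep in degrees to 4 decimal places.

bisector direction at 15.9076° = (0.961705,0.274088)
center distance |VC| = r/sin(θ/2) = 14.746367/sin(72.0649°) = 15.499558
C = V + |VC|·bis = (28.9302,-21.1220)
T_A = V + ((C−V)·d_A)·d_A = V + 4.7729·d_A = (16.6823,-29.3344)
T_B = V + ((C−V)·d_B)·d_B = V + 4.7729·d_B = (14.1931,-20.6002)
sweep = 180° − θ = 35.8703°

center=(28.9302,-21.1220) T_A=(16.6823,-29.3344) T_B=(14.1931,-20.6002) sweep=35.8703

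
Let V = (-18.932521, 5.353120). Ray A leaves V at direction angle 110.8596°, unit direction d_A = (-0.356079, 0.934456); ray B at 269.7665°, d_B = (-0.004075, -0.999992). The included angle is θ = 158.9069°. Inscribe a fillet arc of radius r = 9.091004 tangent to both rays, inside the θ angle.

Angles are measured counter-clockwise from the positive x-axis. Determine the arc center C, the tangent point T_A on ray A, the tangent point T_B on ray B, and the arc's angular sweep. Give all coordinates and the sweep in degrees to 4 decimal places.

center=(-28.0303,3.6976) T_A=(-19.5352,6.9347) T_B=(-18.9394,3.6606) sweep=21.0931

bisector direction at 190.3131° = (-0.983844,-0.179026)
center distance |VC| = r/sin(θ/2) = 9.091004/sin(79.4535°) = 9.247222
C = V + |VC|·bis = (-28.0303,3.6976)
T_A = V + ((C−V)·d_A)·d_A = V + 1.6926·d_A = (-19.5352,6.9347)
T_B = V + ((C−V)·d_B)·d_B = V + 1.6926·d_B = (-18.9394,3.6606)
sweep = 180° − θ = 21.0931°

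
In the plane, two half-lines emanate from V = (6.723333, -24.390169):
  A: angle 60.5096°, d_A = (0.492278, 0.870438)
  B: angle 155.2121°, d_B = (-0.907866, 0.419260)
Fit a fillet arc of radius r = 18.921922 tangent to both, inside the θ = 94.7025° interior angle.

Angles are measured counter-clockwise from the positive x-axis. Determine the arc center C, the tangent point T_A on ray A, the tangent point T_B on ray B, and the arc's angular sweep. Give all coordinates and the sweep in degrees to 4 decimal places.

bisector direction at 107.8608° = (-0.306706,0.951804)
center distance |VC| = r/sin(θ/2) = 18.921922/sin(47.3513°) = 25.725879
C = V + |VC|·bis = (-1.1670,0.0958)
T_A = V + ((C−V)·d_A)·d_A = V + 17.4293·d_A = (15.3034,-9.2190)
T_B = V + ((C−V)·d_B)·d_B = V + 17.4293·d_B = (-9.1002,-17.0827)
sweep = 180° − θ = 85.2975°

center=(-1.1670,0.0958) T_A=(15.3034,-9.2190) T_B=(-9.1002,-17.0827) sweep=85.2975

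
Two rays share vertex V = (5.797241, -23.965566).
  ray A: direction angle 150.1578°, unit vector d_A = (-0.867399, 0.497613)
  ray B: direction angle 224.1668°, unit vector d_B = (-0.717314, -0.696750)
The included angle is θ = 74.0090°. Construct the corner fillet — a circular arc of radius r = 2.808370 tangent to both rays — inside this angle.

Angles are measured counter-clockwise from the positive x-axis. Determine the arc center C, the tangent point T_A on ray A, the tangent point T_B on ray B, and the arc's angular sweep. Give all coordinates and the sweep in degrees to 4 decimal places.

bisector direction at 187.1623° = (-0.992197,-0.124680)
center distance |VC| = r/sin(θ/2) = 2.808370/sin(37.0045°) = 4.666014
C = V + |VC|·bis = (1.1676,-24.5473)
T_A = V + ((C−V)·d_A)·d_A = V + 3.7262·d_A = (2.5651,-22.1113)
T_B = V + ((C−V)·d_B)·d_B = V + 3.7262·d_B = (3.1244,-26.5618)
sweep = 180° − θ = 105.9910°

center=(1.1676,-24.5473) T_A=(2.5651,-22.1113) T_B=(3.1244,-26.5618) sweep=105.9910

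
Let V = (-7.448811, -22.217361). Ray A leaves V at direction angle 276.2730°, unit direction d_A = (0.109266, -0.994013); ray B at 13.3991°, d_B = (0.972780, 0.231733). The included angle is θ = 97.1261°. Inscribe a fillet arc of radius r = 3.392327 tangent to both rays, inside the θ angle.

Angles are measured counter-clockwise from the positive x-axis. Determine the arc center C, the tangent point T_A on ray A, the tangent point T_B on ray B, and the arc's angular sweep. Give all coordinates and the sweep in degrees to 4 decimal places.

bisector direction at 324.8361° = (0.817507,-0.575918)
center distance |VC| = r/sin(θ/2) = 3.392327/sin(48.5630°) = 4.525007
C = V + |VC|·bis = (-3.7496,-24.8234)
T_A = V + ((C−V)·d_A)·d_A = V + 2.9946·d_A = (-7.1216,-25.1941)
T_B = V + ((C−V)·d_B)·d_B = V + 2.9946·d_B = (-4.5357,-21.5234)
sweep = 180° − θ = 82.8739°

center=(-3.7496,-24.8234) T_A=(-7.1216,-25.1941) T_B=(-4.5357,-21.5234) sweep=82.8739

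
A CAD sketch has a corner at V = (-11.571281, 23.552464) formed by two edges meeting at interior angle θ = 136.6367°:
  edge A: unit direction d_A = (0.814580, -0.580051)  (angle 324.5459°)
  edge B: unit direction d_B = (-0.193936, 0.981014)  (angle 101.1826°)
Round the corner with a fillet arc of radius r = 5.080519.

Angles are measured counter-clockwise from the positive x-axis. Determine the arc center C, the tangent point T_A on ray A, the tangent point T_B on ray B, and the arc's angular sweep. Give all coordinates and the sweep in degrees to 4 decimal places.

center=(-6.9790,26.5193) T_A=(-9.9259,22.3808) T_B=(-11.9630,25.5340) sweep=43.3633

bisector direction at 32.8643° = (0.839959,0.542650)
center distance |VC| = r/sin(θ/2) = 5.080519/sin(68.3183°) = 5.467327
C = V + |VC|·bis = (-6.9790,26.5193)
T_A = V + ((C−V)·d_A)·d_A = V + 2.0199·d_A = (-9.9259,22.3808)
T_B = V + ((C−V)·d_B)·d_B = V + 2.0199·d_B = (-11.9630,25.5340)
sweep = 180° − θ = 43.3633°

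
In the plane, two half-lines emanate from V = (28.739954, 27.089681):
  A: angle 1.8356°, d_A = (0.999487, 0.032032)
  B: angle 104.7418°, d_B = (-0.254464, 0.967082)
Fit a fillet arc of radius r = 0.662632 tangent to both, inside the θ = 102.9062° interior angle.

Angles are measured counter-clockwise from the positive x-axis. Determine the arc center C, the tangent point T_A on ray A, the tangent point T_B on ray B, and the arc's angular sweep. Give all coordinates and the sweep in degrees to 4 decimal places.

bisector direction at 53.2887° = (0.597783,0.801658)
center distance |VC| = r/sin(θ/2) = 0.662632/sin(51.4531°) = 0.847249
C = V + |VC|·bis = (29.2464,27.7689)
T_A = V + ((C−V)·d_A)·d_A = V + 0.5280·d_A = (29.2677,27.1066)
T_B = V + ((C−V)·d_B)·d_B = V + 0.5280·d_B = (28.6056,27.6003)
sweep = 180° − θ = 77.0938°

center=(29.2464,27.7689) T_A=(29.2677,27.1066) T_B=(28.6056,27.6003) sweep=77.0938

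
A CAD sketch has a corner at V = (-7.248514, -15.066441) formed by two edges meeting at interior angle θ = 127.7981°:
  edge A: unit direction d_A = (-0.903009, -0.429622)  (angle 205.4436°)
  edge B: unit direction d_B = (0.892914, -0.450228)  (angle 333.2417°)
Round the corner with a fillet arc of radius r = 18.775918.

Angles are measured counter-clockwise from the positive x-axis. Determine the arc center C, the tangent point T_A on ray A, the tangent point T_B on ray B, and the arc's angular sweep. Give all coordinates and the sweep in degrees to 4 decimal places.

bisector direction at 269.3426° = (-0.011473,-0.999934)
center distance |VC| = r/sin(θ/2) = 18.775918/sin(63.8991°) = 20.908122
C = V + |VC|·bis = (-7.4884,-35.9732)
T_A = V + ((C−V)·d_A)·d_A = V + 9.1986·d_A = (-15.5549,-19.0184)
T_B = V + ((C−V)·d_B)·d_B = V + 9.1986·d_B = (0.9651,-19.2079)
sweep = 180° − θ = 52.2019°

center=(-7.4884,-35.9732) T_A=(-15.5549,-19.0184) T_B=(0.9651,-19.2079) sweep=52.2019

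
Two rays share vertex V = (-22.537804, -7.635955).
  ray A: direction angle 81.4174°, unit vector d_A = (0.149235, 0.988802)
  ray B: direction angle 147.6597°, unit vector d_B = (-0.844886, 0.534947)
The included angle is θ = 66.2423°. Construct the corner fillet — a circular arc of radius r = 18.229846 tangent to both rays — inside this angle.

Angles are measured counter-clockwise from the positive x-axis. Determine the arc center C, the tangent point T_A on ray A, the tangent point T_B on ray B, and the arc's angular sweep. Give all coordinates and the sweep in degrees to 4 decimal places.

bisector direction at 114.5385° = (-0.415305,0.909682)
center distance |VC| = r/sin(θ/2) = 18.229846/sin(33.1212°) = 33.362873
C = V + |VC|·bis = (-36.3936,22.7137)
T_A = V + ((C−V)·d_A)·d_A = V + 27.9420·d_A = (-18.3679,19.9931)
T_B = V + ((C−V)·d_B)·d_B = V + 27.9420·d_B = (-46.1456,7.3115)
sweep = 180° − θ = 113.7577°

center=(-36.3936,22.7137) T_A=(-18.3679,19.9931) T_B=(-46.1456,7.3115) sweep=113.7577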